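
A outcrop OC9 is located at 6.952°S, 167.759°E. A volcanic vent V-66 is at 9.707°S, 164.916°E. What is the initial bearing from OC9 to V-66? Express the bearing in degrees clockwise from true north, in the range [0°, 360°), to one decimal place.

225.4°

Δλ = -2.8430°
y = sin Δλ · cos φ₂ = -0.048889
x = cos φ₁ sin φ₂ − sin φ₁ cos φ₂ cos Δλ = -0.048212
θ = atan2(y, x) = -134.6005° → 225.3995° (mod 360°)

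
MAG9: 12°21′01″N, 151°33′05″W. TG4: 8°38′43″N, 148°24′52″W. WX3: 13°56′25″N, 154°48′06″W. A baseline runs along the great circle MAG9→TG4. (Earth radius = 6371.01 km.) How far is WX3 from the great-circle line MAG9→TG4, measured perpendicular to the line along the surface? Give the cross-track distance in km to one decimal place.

MAG9: φ = +12.35028°, λ = -151.55139°
TG4: φ = +8.64528°, λ = -148.41444°
WX3: φ = +13.94028°, λ = -154.80167°
δ₁₃ = central angle MAG9→WX3 = 0.061818 rad  (haversine)
θ₁₃ = bearing MAG9→WX3 = 297.036°,  θ₁₂ = bearing MAG9→TG4 = 139.924°
dₓₜ = R·arcsin(sin δ₁₃ · sin(θ₁₃ − θ₁₂)) = 6371.01·arcsin(0.06178·sin(157.111°)) = 153.100 km
|dₓₜ| = 153.100 km

153.1 km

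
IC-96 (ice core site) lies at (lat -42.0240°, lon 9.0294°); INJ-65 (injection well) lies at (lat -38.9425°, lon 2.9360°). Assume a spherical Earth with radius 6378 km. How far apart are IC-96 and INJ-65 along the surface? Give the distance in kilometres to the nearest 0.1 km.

619.3 km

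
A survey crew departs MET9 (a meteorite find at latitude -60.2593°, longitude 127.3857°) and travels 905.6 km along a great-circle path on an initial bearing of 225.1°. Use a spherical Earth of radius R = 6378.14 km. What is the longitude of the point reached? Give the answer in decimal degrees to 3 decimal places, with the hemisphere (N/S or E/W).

δ = d/R = 905.6/6378.14 = 0.141985 rad
φ₂ = arcsin(sin φ₁ cos δ + cos φ₁ sin δ cos θ)
   = arcsin(-0.86828·0.98994 + 0.49608·0.14151·-0.70587) = -65.38035°
λ₂ = λ₁ + atan2(sin θ sin δ cos φ₁, cos δ − sin φ₁ sin φ₂) = 113.46320°

113.463°E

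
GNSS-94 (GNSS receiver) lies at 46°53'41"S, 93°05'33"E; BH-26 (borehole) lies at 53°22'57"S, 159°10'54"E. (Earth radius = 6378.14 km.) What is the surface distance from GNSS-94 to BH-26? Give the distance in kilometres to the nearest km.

4598 km

GNSS-94: φ = -46.89472°, λ = +93.09250°
BH-26: φ = -53.38250°, λ = +159.18167°
Δφ = -6.4878°,  Δλ = 66.0892°
a = sin²(Δφ/2) + cos φ₁ cos φ₂ sin²(Δλ/2) = 0.124397
c = 2·arcsin(√a) = 0.720908 rad = 41.3050°
d = R·c = 6378.14 × 0.720908 = 4598.1 km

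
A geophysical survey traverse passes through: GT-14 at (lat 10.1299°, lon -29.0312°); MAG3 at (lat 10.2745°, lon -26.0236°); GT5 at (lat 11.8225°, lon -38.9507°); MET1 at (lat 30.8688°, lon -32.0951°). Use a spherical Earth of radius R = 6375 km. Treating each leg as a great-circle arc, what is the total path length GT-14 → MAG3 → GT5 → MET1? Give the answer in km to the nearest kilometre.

GT-14→MAG3: c = 0.051724 rad, d = 329.74 km
MAG3→GT5: c = 0.223056 rad, d = 1421.98 km
GT5→MET1: c = 0.350363 rad, d = 2233.56 km
Total = 329.74 + 1421.98 + 2233.56 = 3985.28 km

3985 km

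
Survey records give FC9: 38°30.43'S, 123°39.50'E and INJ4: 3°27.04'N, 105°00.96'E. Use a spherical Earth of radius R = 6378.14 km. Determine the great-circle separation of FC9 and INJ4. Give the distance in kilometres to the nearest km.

5049 km

FC9: φ = -38.50717°, λ = +123.65833°
INJ4: φ = +3.45067°, λ = +105.01600°
Δφ = 41.9578°,  Δλ = -18.6423°
a = sin²(Δφ/2) + cos φ₁ cos φ₂ sin²(Δλ/2) = 0.148673
c = 2·arcsin(√a) = 0.791676 rad = 45.3597°
d = R·c = 6378.14 × 0.791676 = 5049.4 km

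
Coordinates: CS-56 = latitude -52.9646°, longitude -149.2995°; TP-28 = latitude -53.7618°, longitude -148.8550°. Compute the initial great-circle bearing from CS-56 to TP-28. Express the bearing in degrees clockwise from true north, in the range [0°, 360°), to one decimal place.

Δλ = 0.4445°
y = sin Δλ · cos φ₂ = 0.004586
x = cos φ₁ sin φ₂ − sin φ₁ cos φ₂ cos Δλ = -0.013928
θ = atan2(y, x) = 161.7744° → 161.7744° (mod 360°)

161.8°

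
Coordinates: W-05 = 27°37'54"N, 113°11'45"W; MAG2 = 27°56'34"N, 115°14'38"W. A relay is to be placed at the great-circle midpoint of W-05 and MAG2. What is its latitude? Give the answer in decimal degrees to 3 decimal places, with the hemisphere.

27.791°N

W-05: φ = +27.63167°, λ = -113.19583°
MAG2: φ = +27.94278°, λ = -115.24389°
Bx = cos φ₂ cos Δλ = 0.882852,  By = cos φ₂ sin Δλ = -0.031571
φₘ = atan2(sin φ₁ + sin φ₂, √((cos φ₁ + Bx)² + By²)) = 27.79100°
λₘ = λ₁ + atan2(By, cos φ₁ + Bx) = -114.21840°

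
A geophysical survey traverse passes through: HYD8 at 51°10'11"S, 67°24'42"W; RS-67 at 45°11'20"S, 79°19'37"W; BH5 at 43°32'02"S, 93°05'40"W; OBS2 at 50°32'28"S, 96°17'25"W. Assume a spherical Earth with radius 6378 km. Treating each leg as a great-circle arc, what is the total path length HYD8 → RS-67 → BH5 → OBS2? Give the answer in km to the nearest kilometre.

HYD8: φ = -51.16972°, λ = -67.41167°
RS-67: φ = -45.18889°, λ = -79.32694°
BH5: φ = -43.53389°, λ = -93.09444°
OBS2: φ = -50.54111°, λ = -96.29028°
HYD8→RS-67: c = 0.173216 rad, d = 1104.77 km
RS-67→BH5: c = 0.173982 rad, d = 1109.65 km
BH5→OBS2: c = 0.128039 rad, d = 816.63 km
Total = 1104.77 + 1109.65 + 816.63 = 3031.06 km

3031 km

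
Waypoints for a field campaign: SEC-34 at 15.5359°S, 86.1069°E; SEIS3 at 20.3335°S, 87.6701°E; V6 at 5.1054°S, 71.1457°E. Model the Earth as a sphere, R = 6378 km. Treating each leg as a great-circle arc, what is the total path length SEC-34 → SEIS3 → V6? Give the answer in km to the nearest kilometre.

3023 km

SEC-34→SEIS3: c = 0.087662 rad, d = 559.11 km
SEIS3→V6: c = 0.386288 rad, d = 2463.75 km
Total = 559.11 + 2463.75 = 3022.86 km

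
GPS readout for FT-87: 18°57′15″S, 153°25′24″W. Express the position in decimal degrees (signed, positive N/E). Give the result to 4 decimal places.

-18.9542°, -153.4233°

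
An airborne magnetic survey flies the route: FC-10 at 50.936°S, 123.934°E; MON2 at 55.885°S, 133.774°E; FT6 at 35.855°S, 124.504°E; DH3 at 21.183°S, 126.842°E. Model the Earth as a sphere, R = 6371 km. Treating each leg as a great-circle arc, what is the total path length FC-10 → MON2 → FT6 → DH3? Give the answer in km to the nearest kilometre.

4834 km

FC-10→MON2: c = 0.133724 rad, d = 851.95 km
MON2→FT6: c = 0.366529 rad, d = 2335.16 km
FT6→DH3: c = 0.258547 rad, d = 1647.20 km
Total = 851.95 + 2335.16 + 1647.20 = 4834.31 km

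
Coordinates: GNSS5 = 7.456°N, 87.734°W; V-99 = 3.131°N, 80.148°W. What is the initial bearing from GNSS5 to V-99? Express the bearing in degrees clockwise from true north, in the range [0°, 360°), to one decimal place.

119.4°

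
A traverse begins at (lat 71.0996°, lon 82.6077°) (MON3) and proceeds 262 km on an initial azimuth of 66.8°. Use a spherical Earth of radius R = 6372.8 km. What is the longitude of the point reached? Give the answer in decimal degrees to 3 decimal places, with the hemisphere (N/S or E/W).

89.593°E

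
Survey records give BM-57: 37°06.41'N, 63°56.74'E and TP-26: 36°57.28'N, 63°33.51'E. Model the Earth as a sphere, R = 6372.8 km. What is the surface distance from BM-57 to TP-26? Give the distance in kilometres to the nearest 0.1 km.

38.3 km

BM-57: φ = +37.10683°, λ = +63.94567°
TP-26: φ = +36.95467°, λ = +63.55850°
Δφ = -0.1522°,  Δλ = -0.3872°
a = sin²(Δφ/2) + cos φ₁ cos φ₂ sin²(Δλ/2) = 0.000009
c = 2·arcsin(√a) = 0.006013 rad = 0.3445°
d = R·c = 6372.8 × 0.006013 = 38.3 km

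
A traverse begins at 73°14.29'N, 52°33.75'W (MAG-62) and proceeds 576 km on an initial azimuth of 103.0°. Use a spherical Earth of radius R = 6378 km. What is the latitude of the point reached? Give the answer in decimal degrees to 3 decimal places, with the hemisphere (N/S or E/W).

71.398°N

MAG-62: φ = +73.23817°, λ = -52.56250°
δ = d/R = 576/6378 = 0.090310 rad
φ₂ = arcsin(sin φ₁ cos δ + cos φ₁ sin δ cos θ)
   = arcsin(0.95751·0.99592 + 0.28839·0.09019·-0.22495) = 71.39829°
λ₂ = λ₁ + atan2(sin θ sin δ cos φ₁, cos δ − sin φ₁ sin φ₂) = -36.57160°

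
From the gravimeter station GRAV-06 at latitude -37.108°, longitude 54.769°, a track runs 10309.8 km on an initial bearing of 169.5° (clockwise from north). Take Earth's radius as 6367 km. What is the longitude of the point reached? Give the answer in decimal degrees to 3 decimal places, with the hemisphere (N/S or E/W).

141.318°W

δ = d/R = 10309.8/6367 = 1.619256 rad
φ₂ = arcsin(sin φ₁ cos δ + cos φ₁ sin δ cos θ)
   = arcsin(-0.60332·-0.04844 + 0.79750·0.99883·-0.98325) = -48.93807°
λ₂ = λ₁ + atan2(sin θ sin δ cos φ₁, cos δ − sin φ₁ sin φ₂) = -141.31835°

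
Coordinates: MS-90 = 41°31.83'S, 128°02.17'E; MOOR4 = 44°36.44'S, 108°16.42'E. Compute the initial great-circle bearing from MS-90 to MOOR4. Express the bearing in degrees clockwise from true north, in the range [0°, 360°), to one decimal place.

251.3°

MS-90: φ = -41.53050°, λ = +128.03617°
MOOR4: φ = -44.60733°, λ = +108.27367°
Δλ = -19.7625°
y = sin Δλ · cos φ₂ = -0.240721
x = cos φ₁ sin φ₂ − sin φ₁ cos φ₂ cos Δλ = -0.081476
θ = atan2(y, x) = -108.6993° → 251.3007° (mod 360°)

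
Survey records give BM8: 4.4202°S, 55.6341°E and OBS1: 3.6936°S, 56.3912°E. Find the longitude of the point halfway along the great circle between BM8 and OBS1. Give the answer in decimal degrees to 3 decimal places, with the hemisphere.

Bx = cos φ₂ cos Δλ = 0.997836,  By = cos φ₂ sin Δλ = 0.013186
φₘ = atan2(sin φ₁ + sin φ₂, √((cos φ₁ + Bx)² + By²)) = -4.05699°
λₘ = λ₁ + atan2(By, cos φ₁ + Bx) = 56.01282°

56.013°E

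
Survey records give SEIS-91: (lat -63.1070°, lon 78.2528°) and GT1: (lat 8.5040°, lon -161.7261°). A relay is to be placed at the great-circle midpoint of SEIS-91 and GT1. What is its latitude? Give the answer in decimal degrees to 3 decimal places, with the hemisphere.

40.949°S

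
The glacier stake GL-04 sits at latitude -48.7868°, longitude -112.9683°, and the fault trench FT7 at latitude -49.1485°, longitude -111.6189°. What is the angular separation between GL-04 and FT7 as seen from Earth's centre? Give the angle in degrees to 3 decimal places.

Δφ = -0.3617°,  Δλ = 1.3494°
a = sin²(Δφ/2) + cos φ₁ cos φ₂ sin²(Δλ/2) = 0.000070
c = 2·arcsin(√a) = 0.016700 rad = 0.9568°

0.957°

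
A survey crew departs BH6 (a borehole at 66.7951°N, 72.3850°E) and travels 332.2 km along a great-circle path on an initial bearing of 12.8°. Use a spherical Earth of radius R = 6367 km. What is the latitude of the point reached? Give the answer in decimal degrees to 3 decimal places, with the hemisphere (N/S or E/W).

δ = d/R = 332.2/6367 = 0.052175 rad
φ₂ = arcsin(sin φ₁ cos δ + cos φ₁ sin δ cos θ)
   = arcsin(0.91910·0.99864 + 0.39402·0.05215·0.97515) = 69.70002°
λ₂ = λ₁ + atan2(sin θ sin δ cos φ₁, cos δ − sin φ₁ sin φ₂) = 74.29349°

69.700°N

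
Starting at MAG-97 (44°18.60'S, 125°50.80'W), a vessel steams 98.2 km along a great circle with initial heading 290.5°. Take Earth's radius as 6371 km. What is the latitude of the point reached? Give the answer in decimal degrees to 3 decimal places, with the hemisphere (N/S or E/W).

MAG-97: φ = -44.31000°, λ = -125.84667°
δ = d/R = 98.2/6371 = 0.015414 rad
φ₂ = arcsin(sin φ₁ cos δ + cos φ₁ sin δ cos θ)
   = arcsin(-0.69854·0.99988 + 0.71557·0.01541·0.35021) = -43.99493°
λ₂ = λ₁ + atan2(sin θ sin δ cos φ₁, cos δ − sin φ₁ sin φ₂) = -126.99655°

43.995°S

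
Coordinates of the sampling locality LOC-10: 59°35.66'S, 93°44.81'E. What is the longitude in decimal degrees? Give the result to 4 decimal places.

93.7468°E

93° + 44.81′/60 = 93 + 0.74683 = 93.7468°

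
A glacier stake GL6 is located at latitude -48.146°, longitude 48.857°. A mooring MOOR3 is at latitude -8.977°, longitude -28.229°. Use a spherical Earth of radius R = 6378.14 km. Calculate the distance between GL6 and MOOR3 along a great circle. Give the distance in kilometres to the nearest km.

Δφ = 39.1690°,  Δλ = -77.0860°
a = sin²(Δφ/2) + cos φ₁ cos φ₂ sin²(Δλ/2) = 0.368241
c = 2·arcsin(√a) = 1.304130 rad = 74.7211°
d = R·c = 6378.14 × 1.304130 = 8317.9 km

8318 km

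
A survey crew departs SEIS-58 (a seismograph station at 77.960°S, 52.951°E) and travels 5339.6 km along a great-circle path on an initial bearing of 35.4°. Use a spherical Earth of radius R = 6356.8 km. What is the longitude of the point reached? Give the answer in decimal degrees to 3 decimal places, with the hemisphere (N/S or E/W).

83.432°E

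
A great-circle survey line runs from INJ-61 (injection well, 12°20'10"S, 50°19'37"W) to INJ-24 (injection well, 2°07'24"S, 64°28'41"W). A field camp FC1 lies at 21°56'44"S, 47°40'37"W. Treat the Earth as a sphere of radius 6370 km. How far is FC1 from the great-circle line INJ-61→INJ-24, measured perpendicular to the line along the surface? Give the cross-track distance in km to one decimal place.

717.5 km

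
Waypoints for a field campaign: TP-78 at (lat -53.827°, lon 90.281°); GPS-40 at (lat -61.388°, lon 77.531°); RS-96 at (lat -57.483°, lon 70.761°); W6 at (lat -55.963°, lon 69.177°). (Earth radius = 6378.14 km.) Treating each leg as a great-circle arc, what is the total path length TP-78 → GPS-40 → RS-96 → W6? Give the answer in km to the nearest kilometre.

1904 km

TP-78→GPS-40: c = 0.177229 rad, d = 1130.39 km
GPS-40→RS-96: c = 0.090768 rad, d = 578.93 km
RS-96→W6: c = 0.030558 rad, d = 194.90 km
Total = 1130.39 + 578.93 + 194.90 = 1904.22 km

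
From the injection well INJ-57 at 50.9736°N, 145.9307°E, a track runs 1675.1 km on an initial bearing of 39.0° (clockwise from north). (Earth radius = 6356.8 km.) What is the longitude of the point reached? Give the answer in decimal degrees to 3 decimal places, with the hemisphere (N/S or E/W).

165.918°E

δ = d/R = 1675.1/6356.8 = 0.263513 rad
φ₂ = arcsin(sin φ₁ cos δ + cos φ₁ sin δ cos θ)
   = arcsin(0.77686·0.96548 + 0.62968·0.26047·0.77715) = 61.34260°
λ₂ = λ₁ + atan2(sin θ sin δ cos φ₁, cos δ − sin φ₁ sin φ₂) = 165.91781°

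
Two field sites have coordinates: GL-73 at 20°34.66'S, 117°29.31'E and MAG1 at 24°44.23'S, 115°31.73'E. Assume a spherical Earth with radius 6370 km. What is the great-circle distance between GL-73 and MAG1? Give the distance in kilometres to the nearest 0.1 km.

504.2 km

GL-73: φ = -20.57767°, λ = +117.48850°
MAG1: φ = -24.73717°, λ = +115.52883°
Δφ = -4.1595°,  Δλ = -1.9597°
a = sin²(Δφ/2) + cos φ₁ cos φ₂ sin²(Δλ/2) = 0.001566
c = 2·arcsin(√a) = 0.079157 rad = 4.5354°
d = R·c = 6370 × 0.079157 = 504.2 km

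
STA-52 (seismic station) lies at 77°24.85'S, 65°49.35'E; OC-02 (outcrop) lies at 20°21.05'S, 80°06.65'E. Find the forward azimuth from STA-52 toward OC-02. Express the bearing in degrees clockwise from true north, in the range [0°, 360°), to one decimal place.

STA-52: φ = -77.41417°, λ = +65.82250°
OC-02: φ = -20.35083°, λ = +80.11083°
Δλ = 14.2883°
y = sin Δλ · cos φ₂ = 0.231397
x = cos φ₁ sin φ₂ − sin φ₁ cos φ₂ cos Δλ = 0.810966
θ = atan2(y, x) = 15.9253° → 15.9253° (mod 360°)

15.9°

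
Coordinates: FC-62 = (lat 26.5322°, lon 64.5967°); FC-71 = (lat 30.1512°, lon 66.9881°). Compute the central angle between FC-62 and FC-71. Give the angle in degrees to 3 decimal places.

Δφ = 3.6190°,  Δλ = 2.3914°
a = sin²(Δφ/2) + cos φ₁ cos φ₂ sin²(Δλ/2) = 0.001334
c = 2·arcsin(√a) = 0.073063 rad = 4.1862°

4.186°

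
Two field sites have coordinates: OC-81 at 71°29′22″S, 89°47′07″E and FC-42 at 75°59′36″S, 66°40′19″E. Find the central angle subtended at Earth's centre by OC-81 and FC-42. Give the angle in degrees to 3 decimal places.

7.802°

OC-81: φ = -71.48944°, λ = +89.78528°
FC-42: φ = -75.99333°, λ = +66.67194°
Δφ = -4.5039°,  Δλ = -23.1133°
a = sin²(Δφ/2) + cos φ₁ cos φ₂ sin²(Δλ/2) = 0.004628
c = 2·arcsin(√a) = 0.136164 rad = 7.8016°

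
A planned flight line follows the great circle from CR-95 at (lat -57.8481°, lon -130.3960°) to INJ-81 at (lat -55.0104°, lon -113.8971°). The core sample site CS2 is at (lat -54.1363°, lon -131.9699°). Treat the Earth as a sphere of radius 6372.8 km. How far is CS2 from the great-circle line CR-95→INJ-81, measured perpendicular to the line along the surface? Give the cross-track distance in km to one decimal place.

423.4 km

δ₁₃ = central angle CR-95→CS2 = 0.066575 rad  (haversine)
θ₁₃ = bearing CR-95→CS2 = 346.002°,  θ₁₂ = bearing CR-95→INJ-81 = 79.727°
dₓₜ = R·arcsin(sin δ₁₃ · sin(θ₁₃ − θ₁₂)) = 6372.8·arcsin(0.06653·sin(266.276°)) = -423.374 km
|dₓₜ| = 423.374 km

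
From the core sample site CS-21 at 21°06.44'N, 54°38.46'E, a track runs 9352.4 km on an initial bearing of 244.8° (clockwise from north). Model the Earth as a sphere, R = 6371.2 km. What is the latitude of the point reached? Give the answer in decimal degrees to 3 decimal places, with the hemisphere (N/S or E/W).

20.985°S

CS-21: φ = +21.10733°, λ = +54.64100°
δ = d/R = 9352.4/6371.2 = 1.467918 rad
φ₂ = arcsin(sin φ₁ cos δ + cos φ₁ sin δ cos θ)
   = arcsin(0.36012·0.10270 + 0.93291·0.99471·-0.42578) = -20.98538°
λ₂ = λ₁ + atan2(sin θ sin δ cos φ₁, cos δ − sin φ₁ sin φ₂) = -19.93458°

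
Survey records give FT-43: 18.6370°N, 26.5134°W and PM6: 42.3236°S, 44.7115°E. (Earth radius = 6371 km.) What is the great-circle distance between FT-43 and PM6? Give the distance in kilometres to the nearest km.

Δφ = -60.9606°,  Δλ = 71.2249°
a = sin²(Δφ/2) + cos φ₁ cos φ₂ sin²(Δλ/2) = 0.494843
c = 2·arcsin(√a) = 1.560483 rad = 89.4091°
d = R·c = 6371 × 1.560483 = 9941.8 km

9942 km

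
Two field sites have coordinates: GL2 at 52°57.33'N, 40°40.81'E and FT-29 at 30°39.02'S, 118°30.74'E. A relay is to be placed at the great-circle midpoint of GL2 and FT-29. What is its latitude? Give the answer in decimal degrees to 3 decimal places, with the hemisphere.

14.082°N

GL2: φ = +52.95550°, λ = +40.68017°
FT-29: φ = -30.65033°, λ = +118.51233°
Bx = cos φ₂ cos Δλ = 0.181329,  By = cos φ₂ sin Δλ = 0.840967
φₘ = atan2(sin φ₁ + sin φ₂, √((cos φ₁ + Bx)² + By²)) = 14.08210°
λₘ = λ₁ + atan2(By, cos φ₁ + Bx) = 87.69658°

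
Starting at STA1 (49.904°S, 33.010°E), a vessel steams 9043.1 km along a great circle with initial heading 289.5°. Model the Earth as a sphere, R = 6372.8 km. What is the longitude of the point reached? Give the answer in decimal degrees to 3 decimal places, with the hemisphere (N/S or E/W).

36.414°W

δ = d/R = 9043.1/6372.8 = 1.419015 rad
φ₂ = arcsin(sin φ₁ cos δ + cos φ₁ sin δ cos θ)
   = arcsin(-0.76497·0.15120 + 0.64407·0.98850·0.33381) = 5.55845°
λ₂ = λ₁ + atan2(sin θ sin δ cos φ₁, cos δ − sin φ₁ sin φ₂) = -36.41393°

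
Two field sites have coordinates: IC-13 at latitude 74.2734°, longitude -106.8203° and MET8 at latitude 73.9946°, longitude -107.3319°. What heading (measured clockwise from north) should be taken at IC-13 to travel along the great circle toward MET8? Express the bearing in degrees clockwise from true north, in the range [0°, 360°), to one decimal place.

Δλ = -0.5116°
y = sin Δλ · cos φ₂ = -0.002462
x = cos φ₁ sin φ₂ − sin φ₁ cos φ₂ cos Δλ = -0.004855
θ = atan2(y, x) = -153.1122° → 206.8878° (mod 360°)

206.9°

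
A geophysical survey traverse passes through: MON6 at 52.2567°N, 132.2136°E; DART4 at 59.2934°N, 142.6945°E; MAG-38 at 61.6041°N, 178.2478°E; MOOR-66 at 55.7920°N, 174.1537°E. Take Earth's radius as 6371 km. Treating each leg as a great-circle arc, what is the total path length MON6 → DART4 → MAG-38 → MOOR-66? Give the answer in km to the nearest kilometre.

MON6→DART4: c = 0.159840 rad, d = 1018.34 km
DART4→MAG-38: c = 0.304773 rad, d = 1941.71 km
MAG-38→MOOR-66: c = 0.107968 rad, d = 687.87 km
Total = 1018.34 + 1941.71 + 687.87 = 3647.92 km

3648 km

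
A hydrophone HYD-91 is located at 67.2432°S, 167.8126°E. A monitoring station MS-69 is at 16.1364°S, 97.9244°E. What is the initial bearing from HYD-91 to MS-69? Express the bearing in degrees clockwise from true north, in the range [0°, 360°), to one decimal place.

Δλ = -69.8882°
y = sin Δλ · cos φ₂ = -0.902029
x = cos φ₁ sin φ₂ − sin φ₁ cos φ₂ cos Δλ = 0.197087
θ = atan2(y, x) = -77.6750° → 282.3250° (mod 360°)

282.3°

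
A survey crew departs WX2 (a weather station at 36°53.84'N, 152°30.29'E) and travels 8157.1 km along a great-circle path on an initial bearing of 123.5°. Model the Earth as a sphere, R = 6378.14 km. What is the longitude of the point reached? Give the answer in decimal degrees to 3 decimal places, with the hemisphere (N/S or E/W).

151.927°W

WX2: φ = +36.89733°, λ = +152.50483°
δ = d/R = 8157.1/6378.14 = 1.278915 rad
φ₂ = arcsin(sin φ₁ cos δ + cos φ₁ sin δ cos θ)
   = arcsin(0.60038·0.28775 + 0.79971·0.95770·-0.55194) = -14.47510°
λ₂ = λ₁ + atan2(sin θ sin δ cos φ₁, cos δ − sin φ₁ sin φ₂) = -151.92714°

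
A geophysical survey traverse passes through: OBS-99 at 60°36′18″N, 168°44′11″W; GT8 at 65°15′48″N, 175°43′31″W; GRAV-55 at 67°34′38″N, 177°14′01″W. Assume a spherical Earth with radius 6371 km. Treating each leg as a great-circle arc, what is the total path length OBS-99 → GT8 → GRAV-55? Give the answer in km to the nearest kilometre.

892 km

OBS-99: φ = +60.60500°, λ = -168.73639°
GT8: φ = +65.26333°, λ = -175.72528°
GRAV-55: φ = +67.57722°, λ = -177.23361°
OBS-99→GT8: c = 0.098318 rad, d = 626.39 km
GT8→GRAV-55: c = 0.041732 rad, d = 265.88 km
Total = 626.39 + 265.88 = 892.26 km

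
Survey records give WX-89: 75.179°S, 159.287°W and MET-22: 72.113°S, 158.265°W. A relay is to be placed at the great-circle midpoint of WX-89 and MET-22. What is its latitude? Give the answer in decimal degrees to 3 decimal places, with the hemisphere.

73.647°S

Bx = cos φ₂ cos Δλ = 0.307092,  By = cos φ₂ sin Δλ = 0.005478
φₘ = atan2(sin φ₁ + sin φ₂, √((cos φ₁ + Bx)² + By²)) = -73.64661°
λₘ = λ₁ + atan2(By, cos φ₁ + Bx) = -158.72940°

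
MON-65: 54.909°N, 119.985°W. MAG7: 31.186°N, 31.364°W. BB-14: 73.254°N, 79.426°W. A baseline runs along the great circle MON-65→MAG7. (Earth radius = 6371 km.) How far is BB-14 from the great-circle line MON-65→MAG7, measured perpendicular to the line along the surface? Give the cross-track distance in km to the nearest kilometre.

1904 km

δ₁₃ = central angle MON-65→BB-14 = 0.429001 rad  (haversine)
θ₁₃ = bearing MON-65→BB-14 = 26.769°,  θ₁₂ = bearing MON-65→MAG7 = 71.821°
dₓₜ = R·arcsin(sin δ₁₃ · sin(θ₁₃ − θ₁₂)) = 6371·arcsin(0.41596·sin(-45.052°)) = -1903.807 km
|dₓₜ| = 1903.807 km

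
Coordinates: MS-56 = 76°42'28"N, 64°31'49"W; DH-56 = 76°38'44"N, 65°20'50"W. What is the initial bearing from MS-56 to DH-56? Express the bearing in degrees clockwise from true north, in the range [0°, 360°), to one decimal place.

MS-56: φ = +76.70778°, λ = -64.53028°
DH-56: φ = +76.64556°, λ = -65.34722°
Δλ = -0.8169°
y = sin Δλ · cos φ₂ = -0.003293
x = cos φ₁ sin φ₂ − sin φ₁ cos φ₂ cos Δλ = -0.001063
θ = atan2(y, x) = -107.8914° → 252.1086° (mod 360°)

252.1°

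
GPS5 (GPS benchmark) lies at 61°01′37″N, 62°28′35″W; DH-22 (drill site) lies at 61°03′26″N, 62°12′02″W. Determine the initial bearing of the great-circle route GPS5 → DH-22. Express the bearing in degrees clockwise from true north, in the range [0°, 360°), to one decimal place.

77.1°

GPS5: φ = +61.02694°, λ = -62.47639°
DH-22: φ = +61.05722°, λ = -62.20056°
Δλ = 0.2758°
y = sin Δλ · cos φ₂ = 0.002330
x = cos φ₁ sin φ₂ − sin φ₁ cos φ₂ cos Δλ = 0.000533
θ = atan2(y, x) = 77.1054° → 77.1054° (mod 360°)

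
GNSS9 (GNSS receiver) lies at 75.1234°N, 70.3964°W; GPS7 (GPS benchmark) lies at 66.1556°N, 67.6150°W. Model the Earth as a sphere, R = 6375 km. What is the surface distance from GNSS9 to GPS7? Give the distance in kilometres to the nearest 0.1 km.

Δφ = -8.9678°,  Δλ = 2.7814°
a = sin²(Δφ/2) + cos φ₁ cos φ₂ sin²(Δλ/2) = 0.006173
c = 2·arcsin(√a) = 0.157300 rad = 9.0126°
d = R·c = 6375 × 0.157300 = 1002.8 km

1002.8 km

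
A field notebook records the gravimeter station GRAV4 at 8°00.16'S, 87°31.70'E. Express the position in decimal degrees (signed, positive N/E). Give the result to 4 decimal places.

lat: 8.0027° S → -8.0027°
lon: 87.5283° E → +87.5283°

-8.0027°, +87.5283°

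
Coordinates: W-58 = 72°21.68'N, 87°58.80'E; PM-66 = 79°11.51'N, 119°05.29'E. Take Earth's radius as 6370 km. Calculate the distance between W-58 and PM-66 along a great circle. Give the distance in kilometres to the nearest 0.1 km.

W-58: φ = +72.36133°, λ = +87.98000°
PM-66: φ = +79.19183°, λ = +119.08817°
Δφ = 6.8305°,  Δλ = 31.1082°
a = sin²(Δφ/2) + cos φ₁ cos φ₂ sin²(Δλ/2) = 0.007634
c = 2·arcsin(√a) = 0.174974 rad = 10.0253°
d = R·c = 6370 × 0.174974 = 1114.6 km

1114.6 km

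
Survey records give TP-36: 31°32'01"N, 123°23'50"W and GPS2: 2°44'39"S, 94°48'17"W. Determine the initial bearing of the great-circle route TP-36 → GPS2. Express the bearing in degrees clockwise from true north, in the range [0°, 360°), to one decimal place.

136.3°

TP-36: φ = +31.53361°, λ = -123.39722°
GPS2: φ = -2.74417°, λ = -94.80472°
Δλ = 28.5925°
y = sin Δλ · cos φ₂ = 0.478028
x = cos φ₁ sin φ₂ − sin φ₁ cos φ₂ cos Δλ = -0.499497
θ = atan2(y, x) = 136.2581° → 136.2581° (mod 360°)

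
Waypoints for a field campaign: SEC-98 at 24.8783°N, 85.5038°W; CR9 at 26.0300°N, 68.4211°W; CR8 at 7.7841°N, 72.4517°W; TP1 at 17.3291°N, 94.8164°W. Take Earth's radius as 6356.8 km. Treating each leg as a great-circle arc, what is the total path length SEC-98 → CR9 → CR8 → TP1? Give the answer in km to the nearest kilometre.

SEC-98→CR9: c = 0.269765 rad, d = 1714.84 km
CR9→CR8: c = 0.325411 rad, d = 2068.57 km
CR8→TP1: c = 0.415258 rad, d = 2639.71 km
Total = 1714.84 + 2068.57 + 2639.71 = 6423.12 km

6423 km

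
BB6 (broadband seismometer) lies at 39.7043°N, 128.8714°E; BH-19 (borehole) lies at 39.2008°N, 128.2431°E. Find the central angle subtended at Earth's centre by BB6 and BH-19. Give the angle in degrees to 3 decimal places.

Δφ = -0.5035°,  Δλ = -0.6283°
a = sin²(Δφ/2) + cos φ₁ cos φ₂ sin²(Δλ/2) = 0.000037
c = 2·arcsin(√a) = 0.012203 rad = 0.6992°

0.699°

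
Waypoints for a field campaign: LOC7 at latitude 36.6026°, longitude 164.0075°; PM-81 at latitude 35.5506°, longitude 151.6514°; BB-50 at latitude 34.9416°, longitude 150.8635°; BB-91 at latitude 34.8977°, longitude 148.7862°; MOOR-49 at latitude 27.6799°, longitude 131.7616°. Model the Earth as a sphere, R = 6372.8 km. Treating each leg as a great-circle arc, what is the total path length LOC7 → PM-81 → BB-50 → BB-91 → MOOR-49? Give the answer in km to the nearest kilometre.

LOC7→PM-81: c = 0.175140 rad, d = 1116.13 km
PM-81→BB-50: c = 0.015463 rad, d = 98.54 km
BB-50→BB-91: c = 0.029737 rad, d = 189.51 km
BB-91→MOOR-49: c = 0.282907 rad, d = 1802.91 km
Total = 1116.13 + 98.54 + 189.51 + 1802.91 = 3207.09 km

3207 km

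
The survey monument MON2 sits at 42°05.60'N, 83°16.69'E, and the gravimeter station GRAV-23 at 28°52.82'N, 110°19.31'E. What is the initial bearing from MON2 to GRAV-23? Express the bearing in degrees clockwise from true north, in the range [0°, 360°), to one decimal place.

112.4°

MON2: φ = +42.09333°, λ = +83.27817°
GRAV-23: φ = +28.88033°, λ = +110.32183°
Δλ = 27.0437°
y = sin Δλ · cos φ₂ = 0.398122
x = cos φ₁ sin φ₂ − sin φ₁ cos φ₂ cos Δλ = -0.164393
θ = atan2(y, x) = 112.4367° → 112.4367° (mod 360°)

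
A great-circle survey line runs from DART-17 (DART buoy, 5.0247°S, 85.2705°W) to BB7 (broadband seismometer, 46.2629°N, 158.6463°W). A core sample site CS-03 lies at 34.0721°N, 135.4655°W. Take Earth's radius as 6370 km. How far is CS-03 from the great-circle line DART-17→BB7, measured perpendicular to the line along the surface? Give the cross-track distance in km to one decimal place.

441.0 km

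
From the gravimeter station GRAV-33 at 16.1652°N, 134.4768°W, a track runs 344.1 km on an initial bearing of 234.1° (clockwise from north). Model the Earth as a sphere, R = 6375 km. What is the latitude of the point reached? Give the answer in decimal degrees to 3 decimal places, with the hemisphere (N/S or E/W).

δ = d/R = 344.1/6375 = 0.053976 rad
φ₂ = arcsin(sin φ₁ cos δ + cos φ₁ sin δ cos θ)
   = arcsin(0.27841·0.99854 + 0.96046·0.05395·-0.58637) = 14.33661°
λ₂ = λ₁ + atan2(sin θ sin δ cos φ₁, cos δ − sin φ₁ sin φ₂) = -137.06210°

14.337°N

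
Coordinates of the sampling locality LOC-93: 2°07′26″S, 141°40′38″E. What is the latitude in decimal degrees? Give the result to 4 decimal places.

2.1239°S

2° + 7′/60 + 26″/3600 = 2 + 0.11667 + 0.00722 = 2.1239°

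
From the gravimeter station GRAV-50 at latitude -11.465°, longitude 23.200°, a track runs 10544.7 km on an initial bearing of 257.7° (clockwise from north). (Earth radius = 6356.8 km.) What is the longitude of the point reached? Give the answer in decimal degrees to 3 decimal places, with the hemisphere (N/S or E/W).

74.311°W

δ = d/R = 10544.7/6356.8 = 1.658806 rad
φ₂ = arcsin(sin φ₁ cos δ + cos φ₁ sin δ cos θ)
   = arcsin(-0.19877·-0.08790 + 0.98005·0.99613·-0.21303) = -10.98199°
λ₂ = λ₁ + atan2(sin θ sin δ cos φ₁, cos δ − sin φ₁ sin φ₂) = -74.31099°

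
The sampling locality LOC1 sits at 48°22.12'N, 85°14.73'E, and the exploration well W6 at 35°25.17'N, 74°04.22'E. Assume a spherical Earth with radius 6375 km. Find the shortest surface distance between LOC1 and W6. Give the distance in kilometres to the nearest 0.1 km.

1708.5 km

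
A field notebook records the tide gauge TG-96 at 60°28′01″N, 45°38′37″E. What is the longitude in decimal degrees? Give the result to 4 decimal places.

45° + 38′/60 + 37″/3600 = 45 + 0.63333 + 0.01028 = 45.6436°

45.6436°E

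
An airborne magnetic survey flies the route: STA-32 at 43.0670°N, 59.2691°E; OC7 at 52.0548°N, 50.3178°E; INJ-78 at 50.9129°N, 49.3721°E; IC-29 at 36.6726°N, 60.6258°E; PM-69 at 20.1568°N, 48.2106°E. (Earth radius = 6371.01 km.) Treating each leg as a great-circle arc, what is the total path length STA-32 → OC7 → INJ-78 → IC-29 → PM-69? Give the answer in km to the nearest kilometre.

STA-32→OC7: c = 0.188692 rad, d = 1202.16 km
OC7→INJ-78: c = 0.022424 rad, d = 142.86 km
INJ-78→IC-29: c = 0.285399 rad, d = 1818.28 km
IC-29→PM-69: c = 0.344826 rad, d = 2196.89 km
Total = 1202.16 + 142.86 + 1818.28 + 2196.89 = 5360.19 km

5360 km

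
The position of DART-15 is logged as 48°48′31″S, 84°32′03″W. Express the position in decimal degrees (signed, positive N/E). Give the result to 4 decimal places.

-48.8086°, -84.5342°

lat: 48.8086° S → -48.8086°
lon: 84.5342° W → -84.5342°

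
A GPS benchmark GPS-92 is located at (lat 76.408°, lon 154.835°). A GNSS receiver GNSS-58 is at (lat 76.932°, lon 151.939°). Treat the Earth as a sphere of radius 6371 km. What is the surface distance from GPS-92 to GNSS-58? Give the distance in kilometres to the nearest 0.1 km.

94.4 km

Δφ = 0.5240°,  Δλ = -2.8960°
a = sin²(Δφ/2) + cos φ₁ cos φ₂ sin²(Δλ/2) = 0.000055
c = 2·arcsin(√a) = 0.014811 rad = 0.8486°
d = R·c = 6371 × 0.014811 = 94.4 km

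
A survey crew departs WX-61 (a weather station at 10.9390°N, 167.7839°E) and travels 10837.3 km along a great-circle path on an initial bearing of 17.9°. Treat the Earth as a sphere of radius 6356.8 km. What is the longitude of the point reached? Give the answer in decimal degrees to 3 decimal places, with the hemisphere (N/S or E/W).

δ = d/R = 10837.3/6356.8 = 1.704836 rad
φ₂ = arcsin(sin φ₁ cos δ + cos φ₁ sin δ cos θ)
   = arcsin(0.18976·-0.13364 + 0.98183·0.99103·0.95159) = 64.23223°
λ₂ = λ₁ + atan2(sin θ sin δ cos φ₁, cos δ − sin φ₁ sin φ₂) = -56.69710°

56.697°W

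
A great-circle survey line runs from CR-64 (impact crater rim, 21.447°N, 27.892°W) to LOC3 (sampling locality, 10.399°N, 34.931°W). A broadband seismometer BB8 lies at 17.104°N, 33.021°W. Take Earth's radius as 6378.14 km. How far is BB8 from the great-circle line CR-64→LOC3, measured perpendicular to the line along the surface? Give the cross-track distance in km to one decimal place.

204.5 km

δ₁₃ = central angle CR-64→BB8 = 0.113493 rad  (haversine)
θ₁₃ = bearing CR-64→BB8 = 228.980°,  θ₁₂ = bearing CR-64→LOC3 = 212.538°
dₓₜ = R·arcsin(sin δ₁₃ · sin(θ₁₃ − θ₁₂)) = 6378.14·arcsin(0.11325·sin(16.442°)) = 204.485 km
|dₓₜ| = 204.485 km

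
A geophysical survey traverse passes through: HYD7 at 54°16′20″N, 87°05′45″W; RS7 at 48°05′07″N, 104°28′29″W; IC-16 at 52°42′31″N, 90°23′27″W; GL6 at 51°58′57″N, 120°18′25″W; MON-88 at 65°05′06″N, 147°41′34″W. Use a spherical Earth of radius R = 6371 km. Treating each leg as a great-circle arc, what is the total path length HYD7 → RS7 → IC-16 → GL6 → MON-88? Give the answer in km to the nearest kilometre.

6652 km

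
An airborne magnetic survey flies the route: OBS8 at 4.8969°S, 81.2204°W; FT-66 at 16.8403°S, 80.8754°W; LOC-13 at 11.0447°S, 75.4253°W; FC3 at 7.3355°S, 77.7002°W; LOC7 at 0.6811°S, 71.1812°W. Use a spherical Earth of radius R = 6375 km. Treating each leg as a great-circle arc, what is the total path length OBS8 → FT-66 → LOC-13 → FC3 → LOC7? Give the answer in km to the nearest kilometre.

3720 km

OBS8→FT-66: c = 0.208535 rad, d = 1329.41 km
FT-66→LOC-13: c = 0.136915 rad, d = 872.83 km
LOC-13→FC3: c = 0.075674 rad, d = 482.42 km
FC3→LOC7: c = 0.162346 rad, d = 1034.96 km
Total = 1329.41 + 872.83 + 482.42 + 1034.96 = 3719.63 km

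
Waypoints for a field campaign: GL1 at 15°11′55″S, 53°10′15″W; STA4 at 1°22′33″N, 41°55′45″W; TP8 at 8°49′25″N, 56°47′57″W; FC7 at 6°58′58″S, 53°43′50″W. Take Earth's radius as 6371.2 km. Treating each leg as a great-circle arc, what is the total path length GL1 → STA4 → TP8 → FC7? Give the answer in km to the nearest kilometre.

5852 km

GL1: φ = -15.19861°, λ = -53.17083°
STA4: φ = +1.37583°, λ = -41.92917°
TP8: φ = +8.82361°, λ = -56.79917°
FC7: φ = -6.98278°, λ = -53.73056°
GL1→STA4: c = 0.348342 rad, d = 2219.36 km
STA4→TP8: c = 0.289174 rad, d = 1842.38 km
TP8→FC7: c = 0.280990 rad, d = 1790.25 km
Total = 2219.36 + 1842.38 + 1790.25 = 5851.98 km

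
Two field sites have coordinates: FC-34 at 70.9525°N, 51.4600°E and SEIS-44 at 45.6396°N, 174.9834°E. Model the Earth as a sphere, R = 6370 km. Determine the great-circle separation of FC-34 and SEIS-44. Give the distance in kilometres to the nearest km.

6298 km

Δφ = -25.3129°,  Δλ = 123.5234°
a = sin²(Δφ/2) + cos φ₁ cos φ₂ sin²(Δλ/2) = 0.225103
c = 2·arcsin(√a) = 0.988678 rad = 56.6471°
d = R·c = 6370 × 0.988678 = 6297.9 km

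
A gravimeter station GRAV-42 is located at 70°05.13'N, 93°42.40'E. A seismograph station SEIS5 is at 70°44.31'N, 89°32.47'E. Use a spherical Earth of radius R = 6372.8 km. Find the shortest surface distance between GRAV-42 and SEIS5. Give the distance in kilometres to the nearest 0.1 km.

GRAV-42: φ = +70.08550°, λ = +93.70667°
SEIS5: φ = +70.73850°, λ = +89.54117°
Δφ = 0.6530°,  Δλ = -4.1655°
a = sin²(Δφ/2) + cos φ₁ cos φ₂ sin²(Δλ/2) = 0.000181
c = 2·arcsin(√a) = 0.026899 rad = 1.5412°
d = R·c = 6372.8 × 0.026899 = 171.4 km

171.4 km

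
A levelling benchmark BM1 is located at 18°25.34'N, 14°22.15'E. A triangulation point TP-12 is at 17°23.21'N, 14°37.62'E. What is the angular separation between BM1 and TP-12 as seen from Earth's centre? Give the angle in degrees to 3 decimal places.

BM1: φ = +18.42233°, λ = +14.36917°
TP-12: φ = +17.38683°, λ = +14.62700°
Δφ = -1.0355°,  Δλ = 0.2578°
a = sin²(Δφ/2) + cos φ₁ cos φ₂ sin²(Δλ/2) = 0.000086
c = 2·arcsin(√a) = 0.018573 rad = 1.0642°

1.064°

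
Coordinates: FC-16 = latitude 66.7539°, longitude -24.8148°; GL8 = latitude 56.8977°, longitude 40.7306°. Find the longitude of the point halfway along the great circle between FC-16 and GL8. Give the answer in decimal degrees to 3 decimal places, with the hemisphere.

13.875°E

Bx = cos φ₂ cos Δλ = 0.226085,  By = cos φ₂ sin Δλ = 0.497142
φₘ = atan2(sin φ₁ + sin φ₂, √((cos φ₁ + Bx)² + By²)) = 65.64036°
λₘ = λ₁ + atan2(By, cos φ₁ + Bx) = 13.87474°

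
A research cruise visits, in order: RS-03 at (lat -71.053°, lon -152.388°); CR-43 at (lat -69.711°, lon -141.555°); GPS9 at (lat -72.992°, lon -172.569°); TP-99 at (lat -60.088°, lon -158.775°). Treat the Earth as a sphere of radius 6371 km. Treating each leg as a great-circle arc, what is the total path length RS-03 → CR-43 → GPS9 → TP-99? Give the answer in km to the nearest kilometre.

3127 km

RS-03→CR-43: c = 0.067551 rad, d = 430.37 km
CR-43→GPS9: c = 0.179904 rad, d = 1146.17 km
GPS9→TP-99: c = 0.243339 rad, d = 1550.31 km
Total = 430.37 + 1146.17 + 1550.31 = 3126.85 km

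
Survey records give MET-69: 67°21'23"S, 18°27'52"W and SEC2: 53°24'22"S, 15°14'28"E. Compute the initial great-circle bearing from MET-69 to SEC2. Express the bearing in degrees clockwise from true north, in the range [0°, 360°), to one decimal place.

MET-69: φ = -67.35639°, λ = -18.46444°
SEC2: φ = -53.40611°, λ = +15.24111°
Δλ = 33.7056°
y = sin Δλ · cos φ₂ = 0.330813
x = cos φ₁ sin φ₂ − sin φ₁ cos φ₂ cos Δλ = 0.148593
θ = atan2(y, x) = 65.8115° → 65.8115° (mod 360°)

65.8°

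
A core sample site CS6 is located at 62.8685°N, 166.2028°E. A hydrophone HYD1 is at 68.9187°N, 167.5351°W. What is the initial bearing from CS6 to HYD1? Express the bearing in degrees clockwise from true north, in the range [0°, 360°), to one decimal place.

49.0°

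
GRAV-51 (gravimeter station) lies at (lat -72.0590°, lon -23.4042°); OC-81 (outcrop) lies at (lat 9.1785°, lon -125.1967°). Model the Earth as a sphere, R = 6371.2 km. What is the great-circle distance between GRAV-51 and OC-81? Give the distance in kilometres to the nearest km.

11381 km

Δφ = 81.2375°,  Δλ = -101.7925°
a = sin²(Δφ/2) + cos φ₁ cos φ₂ sin²(Δλ/2) = 0.606951
c = 2·arcsin(√a) = 1.786363 rad = 102.3511°
d = R·c = 6371.2 × 1.786363 = 11381.3 km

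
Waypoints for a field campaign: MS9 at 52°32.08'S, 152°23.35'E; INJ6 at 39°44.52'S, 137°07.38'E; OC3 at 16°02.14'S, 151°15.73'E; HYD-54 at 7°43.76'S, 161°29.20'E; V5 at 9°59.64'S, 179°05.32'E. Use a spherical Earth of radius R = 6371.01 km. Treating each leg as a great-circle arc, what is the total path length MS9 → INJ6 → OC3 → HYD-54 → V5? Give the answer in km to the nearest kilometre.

MS9: φ = -52.53467°, λ = +152.38917°
INJ6: φ = -39.74200°, λ = +137.12300°
OC3: φ = -16.03567°, λ = +151.26217°
HYD-54: φ = -7.72933°, λ = +161.48667°
V5: φ = -9.99400°, λ = +179.08867°
MS9→INJ6: c = 0.288495 rad, d = 1838.01 km
INJ6→OC3: c = 0.466318 rad, d = 2970.91 km
OC3→HYD-54: c = 0.226821 rad, d = 1445.08 km
HYD-54→V5: c = 0.306059 rad, d = 1949.90 km
Total = 1838.01 + 2970.91 + 1445.08 + 1949.90 = 8203.90 km

8204 km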